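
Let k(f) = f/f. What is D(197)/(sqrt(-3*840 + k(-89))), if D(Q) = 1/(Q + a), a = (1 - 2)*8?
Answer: -I*sqrt(2519)/476091 ≈ -0.00010542*I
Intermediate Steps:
a = -8 (a = -1*8 = -8)
k(f) = 1
D(Q) = 1/(-8 + Q) (D(Q) = 1/(Q - 8) = 1/(-8 + Q))
D(197)/(sqrt(-3*840 + k(-89))) = 1/((-8 + 197)*(sqrt(-3*840 + 1))) = 1/(189*(sqrt(-2520 + 1))) = 1/(189*(sqrt(-2519))) = 1/(189*((I*sqrt(2519)))) = (-I*sqrt(2519)/2519)/189 = -I*sqrt(2519)/476091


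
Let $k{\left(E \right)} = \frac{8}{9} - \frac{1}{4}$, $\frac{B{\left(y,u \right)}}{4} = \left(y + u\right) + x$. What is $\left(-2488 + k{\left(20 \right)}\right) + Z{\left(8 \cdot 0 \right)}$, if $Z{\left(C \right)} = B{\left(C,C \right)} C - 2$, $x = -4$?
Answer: $- \frac{89617}{36} \approx -2489.4$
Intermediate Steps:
$B{\left(y,u \right)} = -16 + 4 u + 4 y$ ($B{\left(y,u \right)} = 4 \left(\left(y + u\right) - 4\right) = 4 \left(\left(u + y\right) - 4\right) = 4 \left(-4 + u + y\right) = -16 + 4 u + 4 y$)
$k{\left(E \right)} = \frac{23}{36}$ ($k{\left(E \right)} = 8 \cdot \frac{1}{9} - \frac{1}{4} = \frac{8}{9} - \frac{1}{4} = \frac{23}{36}$)
$Z{\left(C \right)} = -2 + C \left(-16 + 8 C\right)$ ($Z{\left(C \right)} = \left(-16 + 4 C + 4 C\right) C - 2 = \left(-16 + 8 C\right) C - 2 = C \left(-16 + 8 C\right) - 2 = -2 + C \left(-16 + 8 C\right)$)
$\left(-2488 + k{\left(20 \right)}\right) + Z{\left(8 \cdot 0 \right)} = \left(-2488 + \frac{23}{36}\right) - \left(2 - 8 \cdot 8 \cdot 0 \left(-2 + 8 \cdot 0\right)\right) = - \frac{89545}{36} - \left(2 + 0 \left(-2 + 0\right)\right) = - \frac{89545}{36} - \left(2 + 0 \left(-2\right)\right) = - \frac{89545}{36} + \left(-2 + 0\right) = - \frac{89545}{36} - 2 = - \frac{89617}{36}$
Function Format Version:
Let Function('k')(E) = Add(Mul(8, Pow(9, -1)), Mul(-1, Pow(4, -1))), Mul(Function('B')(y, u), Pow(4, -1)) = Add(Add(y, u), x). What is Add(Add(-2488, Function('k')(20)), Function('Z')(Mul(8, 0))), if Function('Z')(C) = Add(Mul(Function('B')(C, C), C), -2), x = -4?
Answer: Rational(-89617, 36) ≈ -2489.4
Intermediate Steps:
Function('B')(y, u) = Add(-16, Mul(4, u), Mul(4, y)) (Function('B')(y, u) = Mul(4, Add(Add(y, u), -4)) = Mul(4, Add(Add(u, y), -4)) = Mul(4, Add(-4, u, y)) = Add(-16, Mul(4, u), Mul(4, y)))
Function('k')(E) = Rational(23, 36) (Function('k')(E) = Add(Mul(8, Rational(1, 9)), Mul(-1, Rational(1, 4))) = Add(Rational(8, 9), Rational(-1, 4)) = Rational(23, 36))
Function('Z')(C) = Add(-2, Mul(C, Add(-16, Mul(8, C)))) (Function('Z')(C) = Add(Mul(Add(-16, Mul(4, C), Mul(4, C)), C), -2) = Add(Mul(Add(-16, Mul(8, C)), C), -2) = Add(Mul(C, Add(-16, Mul(8, C))), -2) = Add(-2, Mul(C, Add(-16, Mul(8, C)))))
Add(Add(-2488, Function('k')(20)), Function('Z')(Mul(8, 0))) = Add(Add(-2488, Rational(23, 36)), Add(-2, Mul(8, Mul(8, 0), Add(-2, Mul(8, 0))))) = Add(Rational(-89545, 36), Add(-2, Mul(8, 0, Add(-2, 0)))) = Add(Rational(-89545, 36), Add(-2, Mul(8, 0, -2))) = Add(Rational(-89545, 36), Add(-2, 0)) = Add(Rational(-89545, 36), -2) = Rational(-89617, 36)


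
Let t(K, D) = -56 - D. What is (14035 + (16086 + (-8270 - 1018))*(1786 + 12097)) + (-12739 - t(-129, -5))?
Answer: 94377981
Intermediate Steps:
(14035 + (16086 + (-8270 - 1018))*(1786 + 12097)) + (-12739 - t(-129, -5)) = (14035 + (16086 + (-8270 - 1018))*(1786 + 12097)) + (-12739 - (-56 - 1*(-5))) = (14035 + (16086 - 9288)*13883) + (-12739 - (-56 + 5)) = (14035 + 6798*13883) + (-12739 - 1*(-51)) = (14035 + 94376634) + (-12739 + 51) = 94390669 - 12688 = 94377981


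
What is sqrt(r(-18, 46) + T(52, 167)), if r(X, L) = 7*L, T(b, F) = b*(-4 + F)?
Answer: sqrt(8798) ≈ 93.798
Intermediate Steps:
sqrt(r(-18, 46) + T(52, 167)) = sqrt(7*46 + 52*(-4 + 167)) = sqrt(322 + 52*163) = sqrt(322 + 8476) = sqrt(8798)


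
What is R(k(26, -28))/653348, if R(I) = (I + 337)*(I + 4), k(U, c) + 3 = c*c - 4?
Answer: 435017/326674 ≈ 1.3317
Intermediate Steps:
k(U, c) = -7 + c² (k(U, c) = -3 + (c*c - 4) = -3 + (c² - 4) = -3 + (-4 + c²) = -7 + c²)
R(I) = (4 + I)*(337 + I) (R(I) = (337 + I)*(4 + I) = (4 + I)*(337 + I))
R(k(26, -28))/653348 = (1348 + (-7 + (-28)²)² + 341*(-7 + (-28)²))/653348 = (1348 + (-7 + 784)² + 341*(-7 + 784))*(1/653348) = (1348 + 777² + 341*777)*(1/653348) = (1348 + 603729 + 264957)*(1/653348) = 870034*(1/653348) = 435017/326674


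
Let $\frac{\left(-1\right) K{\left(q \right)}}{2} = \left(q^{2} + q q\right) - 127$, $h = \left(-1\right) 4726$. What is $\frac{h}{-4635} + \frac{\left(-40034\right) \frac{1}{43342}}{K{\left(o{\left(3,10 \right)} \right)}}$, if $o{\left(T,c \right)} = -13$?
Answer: $\frac{43312814407}{42387825870} \approx 1.0218$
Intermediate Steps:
$h = -4726$
$K{\left(q \right)} = 254 - 4 q^{2}$ ($K{\left(q \right)} = - 2 \left(\left(q^{2} + q q\right) - 127\right) = - 2 \left(\left(q^{2} + q^{2}\right) - 127\right) = - 2 \left(2 q^{2} - 127\right) = - 2 \left(-127 + 2 q^{2}\right) = 254 - 4 q^{2}$)
$\frac{h}{-4635} + \frac{\left(-40034\right) \frac{1}{43342}}{K{\left(o{\left(3,10 \right)} \right)}} = - \frac{4726}{-4635} + \frac{\left(-40034\right) \frac{1}{43342}}{254 - 4 \left(-13\right)^{2}} = \left(-4726\right) \left(- \frac{1}{4635}\right) + \frac{\left(-40034\right) \frac{1}{43342}}{254 - 676} = \frac{4726}{4635} - \frac{20017}{21671 \left(254 - 676\right)} = \frac{4726}{4635} - \frac{20017}{21671 \left(-422\right)} = \frac{4726}{4635} - - \frac{20017}{9145162} = \frac{4726}{4635} + \frac{20017}{9145162} = \frac{43312814407}{42387825870}$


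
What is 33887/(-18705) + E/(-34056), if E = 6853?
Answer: -903623/448920 ≈ -2.0129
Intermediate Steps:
33887/(-18705) + E/(-34056) = 33887/(-18705) + 6853/(-34056) = 33887*(-1/18705) + 6853*(-1/34056) = -33887/18705 - 623/3096 = -903623/448920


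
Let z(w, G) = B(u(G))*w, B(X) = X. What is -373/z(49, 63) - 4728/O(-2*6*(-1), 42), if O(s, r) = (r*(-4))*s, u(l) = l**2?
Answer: 1822925/777924 ≈ 2.3433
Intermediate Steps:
z(w, G) = w*G**2 (z(w, G) = G**2*w = w*G**2)
O(s, r) = -4*r*s (O(s, r) = (-4*r)*s = -4*r*s)
-373/z(49, 63) - 4728/O(-2*6*(-1), 42) = -373/(49*63**2) - 4728/((-4*42*-2*6*(-1))) = -373/(49*3969) - 4728/((-4*42*(-12*(-1)))) = -373/194481 - 4728/((-4*42*12)) = -373*1/194481 - 4728/(-2016) = -373/194481 - 4728*(-1/2016) = -373/194481 + 197/84 = 1822925/777924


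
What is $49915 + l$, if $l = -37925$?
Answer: $11990$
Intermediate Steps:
$49915 + l = 49915 - 37925 = 11990$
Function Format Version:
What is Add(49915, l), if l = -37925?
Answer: 11990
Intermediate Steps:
Add(49915, l) = Add(49915, -37925) = 11990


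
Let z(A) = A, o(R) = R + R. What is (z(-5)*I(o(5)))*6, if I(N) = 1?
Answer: -30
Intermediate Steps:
o(R) = 2*R
(z(-5)*I(o(5)))*6 = -5*1*6 = -5*6 = -30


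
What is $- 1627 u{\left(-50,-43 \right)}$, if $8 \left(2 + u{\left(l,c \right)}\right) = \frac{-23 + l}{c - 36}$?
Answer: $\frac{1937757}{632} \approx 3066.1$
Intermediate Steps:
$u{\left(l,c \right)} = -2 + \frac{-23 + l}{8 \left(-36 + c\right)}$ ($u{\left(l,c \right)} = -2 + \frac{\left(-23 + l\right) \frac{1}{c - 36}}{8} = -2 + \frac{\left(-23 + l\right) \frac{1}{-36 + c}}{8} = -2 + \frac{\frac{1}{-36 + c} \left(-23 + l\right)}{8} = -2 + \frac{-23 + l}{8 \left(-36 + c\right)}$)
$- 1627 u{\left(-50,-43 \right)} = - 1627 \frac{553 - 50 - -688}{8 \left(-36 - 43\right)} = - 1627 \frac{553 - 50 + 688}{8 \left(-79\right)} = - 1627 \cdot \frac{1}{8} \left(- \frac{1}{79}\right) 1191 = \left(-1627\right) \left(- \frac{1191}{632}\right) = \frac{1937757}{632}$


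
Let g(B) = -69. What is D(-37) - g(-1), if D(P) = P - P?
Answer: 69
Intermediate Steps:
D(P) = 0
D(-37) - g(-1) = 0 - 1*(-69) = 0 + 69 = 69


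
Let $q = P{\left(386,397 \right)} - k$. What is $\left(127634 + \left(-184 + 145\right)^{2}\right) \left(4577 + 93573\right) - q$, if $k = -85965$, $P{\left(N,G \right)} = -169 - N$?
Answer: $12676477840$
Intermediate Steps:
$q = 85410$ ($q = \left(-169 - 386\right) - -85965 = \left(-169 - 386\right) + 85965 = -555 + 85965 = 85410$)
$\left(127634 + \left(-184 + 145\right)^{2}\right) \left(4577 + 93573\right) - q = \left(127634 + \left(-184 + 145\right)^{2}\right) \left(4577 + 93573\right) - 85410 = \left(127634 + \left(-39\right)^{2}\right) 98150 - 85410 = \left(127634 + 1521\right) 98150 - 85410 = 129155 \cdot 98150 - 85410 = 12676563250 - 85410 = 12676477840$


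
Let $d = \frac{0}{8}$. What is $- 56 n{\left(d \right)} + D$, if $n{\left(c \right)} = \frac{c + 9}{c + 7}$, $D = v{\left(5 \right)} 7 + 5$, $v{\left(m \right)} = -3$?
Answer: $-88$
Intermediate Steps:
$d = 0$ ($d = 0 \cdot \frac{1}{8} = 0$)
$D = -16$ ($D = \left(-3\right) 7 + 5 = -21 + 5 = -16$)
$n{\left(c \right)} = \frac{9 + c}{7 + c}$
$- 56 n{\left(d \right)} + D = - 56 \frac{9 + 0}{7 + 0} - 16 = - 56 \cdot \frac{1}{7} \cdot 9 - 16 = \left(-56\right) \frac{9}{7} - 16 = -72 - 16 = -88$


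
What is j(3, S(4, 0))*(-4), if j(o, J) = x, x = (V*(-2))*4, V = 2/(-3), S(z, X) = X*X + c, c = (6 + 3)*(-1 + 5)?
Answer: -64/3 ≈ -21.333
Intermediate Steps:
c = 36 (c = 9*4 = 36)
S(z, X) = 36 + X² (S(z, X) = X*X + 36 = X² + 36 = 36 + X²)
V = -⅔ (V = 2*(-⅓) = -⅔ ≈ -0.66667)
x = 16/3 (x = -⅔*(-2)*4 = (4/3)*4 = 16/3 ≈ 5.3333)
j(o, J) = 16/3
j(3, S(4, 0))*(-4) = (16/3)*(-4) = -64/3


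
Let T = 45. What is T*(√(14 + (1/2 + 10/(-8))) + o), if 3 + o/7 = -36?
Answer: -12285 + 45*√53/2 ≈ -12121.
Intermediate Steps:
o = -273 (o = -21 + 7*(-36) = -21 - 252 = -273)
T*(√(14 + (1/2 + 10/(-8))) + o) = 45*(√(14 + (1/2 + 10/(-8))) - 273) = 45*(√(14 + (1*(½) + 10*(-⅛))) - 273) = 45*(√(14 + (½ - 5/4)) - 273) = 45*(√(14 - ¾) - 273) = 45*(√(53/4) - 273) = 45*(√53/2 - 273) = 45*(-273 + √53/2) = -12285 + 45*√53/2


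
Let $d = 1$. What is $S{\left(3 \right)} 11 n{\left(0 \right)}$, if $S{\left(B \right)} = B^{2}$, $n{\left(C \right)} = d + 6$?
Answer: $693$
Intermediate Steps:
$n{\left(C \right)} = 7$ ($n{\left(C \right)} = 1 + 6 = 7$)
$S{\left(3 \right)} 11 n{\left(0 \right)} = 3^{2} \cdot 11 \cdot 7 = 9 \cdot 11 \cdot 7 = 99 \cdot 7 = 693$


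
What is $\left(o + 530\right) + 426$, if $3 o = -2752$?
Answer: $\frac{116}{3} \approx 38.667$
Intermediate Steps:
$o = - \frac{2752}{3}$ ($o = \frac{1}{3} \left(-2752\right) = - \frac{2752}{3} \approx -917.33$)
$\left(o + 530\right) + 426 = \left(- \frac{2752}{3} + 530\right) + 426 = - \frac{1162}{3} + 426 = \frac{116}{3}$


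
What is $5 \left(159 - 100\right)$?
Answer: $295$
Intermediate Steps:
$5 \left(159 - 100\right) = 5 \cdot 59 = 295$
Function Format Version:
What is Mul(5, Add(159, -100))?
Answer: 295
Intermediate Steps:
Mul(5, Add(159, -100)) = Mul(5, 59) = 295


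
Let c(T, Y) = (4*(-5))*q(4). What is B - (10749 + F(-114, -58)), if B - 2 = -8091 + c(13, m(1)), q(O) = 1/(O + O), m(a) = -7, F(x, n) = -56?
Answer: -37569/2 ≈ -18785.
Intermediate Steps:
q(O) = 1/(2*O)
c(T, Y) = -5/2 (c(T, Y) = (4*(-5))*((½)/4) = -10/4 = -20*⅛ = -5/2)
B = -16183/2 (B = 2 + (-8091 - 5/2) = 2 - 16187/2 = -16183/2 ≈ -8091.5)
B - (10749 + F(-114, -58)) = -16183/2 - (10749 - 56) = -16183/2 - 1*10693 = -16183/2 - 10693 = -37569/2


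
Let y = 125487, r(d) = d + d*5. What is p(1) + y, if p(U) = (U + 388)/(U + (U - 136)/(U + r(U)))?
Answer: 16059613/128 ≈ 1.2547e+5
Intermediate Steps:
r(d) = 6*d (r(d) = d + 5*d = 6*d)
p(U) = (388 + U)/(U + (-136 + U)/(7*U)) (p(U) = (U + 388)/(U + (U - 136)/(U + 6*U)) = (388 + U)/(U + (-136 + U)/((7*U))) = (388 + U)/(U + (-136 + U)*(1/(7*U))) = (388 + U)/(U + (-136 + U)/(7*U)))
p(1) + y = 7*1*(388 + 1)/(-136 + 1 + 7*1²) + 125487 = 7*1*389/(-136 + 1 + 7*1) + 125487 = 7*1*389/(-136 + 1 + 7) + 125487 = 7*1*389/(-128) + 125487 = 7*1*(-1/128)*389 + 125487 = -2723/128 + 125487 = 16059613/128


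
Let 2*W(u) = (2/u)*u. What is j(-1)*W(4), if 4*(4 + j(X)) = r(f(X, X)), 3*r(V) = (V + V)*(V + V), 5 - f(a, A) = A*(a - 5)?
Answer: -11/3 ≈ -3.6667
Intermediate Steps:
f(a, A) = 5 - A*(-5 + a) (f(a, A) = 5 - A*(a - 5) = 5 - A*(-5 + a))
r(V) = 4*V²/3 (r(V) = ((V + V)*(V + V))/3 = ((2*V)*(2*V))/3 = (4*V²)/3 = 4*V²/3)
j(X) = -4 + (5 - X² + 5*X)²/3 (j(X) = -4 + (4*(5 + 5*X - X*X)²/3)/4 = -4 + (4*(5 + 5*X - X²)²/3)/4 = -4 + (4*(5 - X² + 5*X)²/3)/4 = -4 + (5 - X² + 5*X)²/3)
W(u) = 1 (W(u) = ((2/u)*u)/2 = (½)*2 = 1)
j(-1)*W(4) = (-4 + (5 - 1*(-1)² + 5*(-1))²/3)*1 = (-4 + (5 - 1*1 - 5)²/3)*1 = (-4 + (5 - 1 - 5)²/3)*1 = (-4 + (⅓)*(-1)²)*1 = (-4 + (⅓)*1)*1 = (-4 + ⅓)*1 = -11/3*1 = -11/3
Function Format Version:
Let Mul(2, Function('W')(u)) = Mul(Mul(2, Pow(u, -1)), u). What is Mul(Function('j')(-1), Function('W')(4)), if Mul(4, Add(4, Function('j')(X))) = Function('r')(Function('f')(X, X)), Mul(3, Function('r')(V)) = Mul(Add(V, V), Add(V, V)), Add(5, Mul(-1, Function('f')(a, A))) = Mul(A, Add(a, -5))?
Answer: Rational(-11, 3) ≈ -3.6667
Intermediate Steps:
Function('f')(a, A) = Add(5, Mul(-1, A, Add(-5, a))) (Function('f')(a, A) = Add(5, Mul(-1, Mul(A, Add(a, -5)))) = Add(5, Mul(-1, Mul(A, Add(-5, a)))) = Add(5, Mul(-1, A, Add(-5, a))))
Function('r')(V) = Mul(Rational(4, 3), Pow(V, 2)) (Function('r')(V) = Mul(Rational(1, 3), Mul(Add(V, V), Add(V, V))) = Mul(Rational(1, 3), Mul(Mul(2, V), Mul(2, V))) = Mul(Rational(1, 3), Mul(4, Pow(V, 2))) = Mul(Rational(4, 3), Pow(V, 2)))
Function('j')(X) = Add(-4, Mul(Rational(1, 3), Pow(Add(5, Mul(-1, Pow(X, 2)), Mul(5, X)), 2))) (Function('j')(X) = Add(-4, Mul(Rational(1, 4), Mul(Rational(4, 3), Pow(Add(5, Mul(5, X), Mul(-1, X, X)), 2)))) = Add(-4, Mul(Rational(1, 4), Mul(Rational(4, 3), Pow(Add(5, Mul(5, X), Mul(-1, Pow(X, 2))), 2)))) = Add(-4, Mul(Rational(1, 4), Mul(Rational(4, 3), Pow(Add(5, Mul(-1, Pow(X, 2)), Mul(5, X)), 2)))) = Add(-4, Mul(Rational(1, 3), Pow(Add(5, Mul(-1, Pow(X, 2)), Mul(5, X)), 2))))
Function('W')(u) = 1 (Function('W')(u) = Mul(Rational(1, 2), Mul(Mul(2, Pow(u, -1)), u)) = Mul(Rational(1, 2), 2) = 1)
Mul(Function('j')(-1), Function('W')(4)) = Mul(Add(-4, Mul(Rational(1, 3), Pow(Add(5, Mul(-1, Pow(-1, 2)), Mul(5, -1)), 2))), 1) = Mul(Add(-4, Mul(Rational(1, 3), Pow(Add(5, Mul(-1, 1), -5), 2))), 1) = Mul(Add(-4, Mul(Rational(1, 3), Pow(Add(5, -1, -5), 2))), 1) = Mul(Add(-4, Mul(Rational(1, 3), Pow(-1, 2))), 1) = Mul(Add(-4, Mul(Rational(1, 3), 1)), 1) = Mul(Add(-4, Rational(1, 3)), 1) = Mul(Rational(-11, 3), 1) = Rational(-11, 3)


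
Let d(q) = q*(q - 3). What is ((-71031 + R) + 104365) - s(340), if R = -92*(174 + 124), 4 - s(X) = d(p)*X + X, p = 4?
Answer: 7614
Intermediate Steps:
d(q) = q*(-3 + q)
s(X) = 4 - 5*X (s(X) = 4 - ((4*(-3 + 4))*X + X) = 4 - ((4*1)*X + X) = 4 - (4*X + X) = 4 - 5*X)
R = -27416 (R = -92*298 = -27416)
((-71031 + R) + 104365) - s(340) = ((-71031 - 27416) + 104365) - (4 - 5*340) = (-98447 + 104365) - (4 - 1700) = 5918 - 1*(-1696) = 5918 + 1696 = 7614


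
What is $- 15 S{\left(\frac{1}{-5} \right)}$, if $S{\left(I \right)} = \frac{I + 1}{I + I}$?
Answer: $30$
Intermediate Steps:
$S{\left(I \right)} = \frac{1 + I}{2 I}$
$- 15 S{\left(\frac{1}{-5} \right)} = - 15 \frac{1 + \frac{1}{-5}}{2 \frac{1}{-5}} = - 15 \frac{1 - \frac{1}{5}}{2 \left(- \frac{1}{5}\right)} = - 15 \cdot \frac{1}{2} \left(-5\right) \frac{4}{5} = \left(-15\right) \left(-2\right) = 30$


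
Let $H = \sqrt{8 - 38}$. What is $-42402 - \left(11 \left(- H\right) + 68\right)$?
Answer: $-42470 + 11 i \sqrt{30} \approx -42470.0 + 60.25 i$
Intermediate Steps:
$H = i \sqrt{30}$ ($H = \sqrt{-30} = i \sqrt{30} \approx 5.4772 i$)
$-42402 - \left(11 \left(- H\right) + 68\right) = -42402 - \left(11 \left(- i \sqrt{30}\right) + 68\right) = -42402 - \left(- 11 i \sqrt{30} + 68\right) = -42402 - \left(68 - 11 i \sqrt{30}\right) = -42470 + 11 i \sqrt{30}$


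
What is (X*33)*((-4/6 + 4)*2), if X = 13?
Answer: 2860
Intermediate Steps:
(X*33)*((-4/6 + 4)*2) = (13*33)*((-4/6 + 4)*2) = 429*((-4*⅙ + 4)*2) = 429*((-⅔ + 4)*2) = 429*((10/3)*2) = 429*(20/3) = 2860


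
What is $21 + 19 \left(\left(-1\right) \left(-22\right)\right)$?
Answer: $439$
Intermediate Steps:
$21 + 19 \left(\left(-1\right) \left(-22\right)\right) = 21 + 19 \cdot 22 = 21 + 418 = 439$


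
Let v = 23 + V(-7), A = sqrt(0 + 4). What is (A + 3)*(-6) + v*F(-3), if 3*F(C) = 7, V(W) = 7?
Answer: 40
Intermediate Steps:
A = 2 (A = sqrt(4) = 2)
F(C) = 7/3 (F(C) = (1/3)*7 = 7/3)
v = 30 (v = 23 + 7 = 30)
(A + 3)*(-6) + v*F(-3) = (2 + 3)*(-6) + 30*(7/3) = 5*(-6) + 70 = -30 + 70 = 40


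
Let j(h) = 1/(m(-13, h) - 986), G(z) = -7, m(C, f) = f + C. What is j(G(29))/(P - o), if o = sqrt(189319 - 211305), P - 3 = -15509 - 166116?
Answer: 90811/16592246153610 - I*sqrt(21986)/33184492307220 ≈ 5.4731e-9 - 4.4683e-12*I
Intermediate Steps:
m(C, f) = C + f
P = -181622 (P = 3 + (-15509 - 166116) = 3 - 181625 = -181622)
j(h) = 1/(-999 + h) (j(h) = 1/((-13 + h) - 986) = 1/(-999 + h))
o = I*sqrt(21986) (o = sqrt(-21986) = I*sqrt(21986) ≈ 148.28*I)
j(G(29))/(P - o) = 1/((-999 - 7)*(-181622 - I*sqrt(21986))) = 1/((-1006)*(-181622 - I*sqrt(21986))) = -1/(1006*(-181622 - I*sqrt(21986)))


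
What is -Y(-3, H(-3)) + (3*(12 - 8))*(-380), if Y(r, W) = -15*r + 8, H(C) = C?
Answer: -4613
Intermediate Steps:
Y(r, W) = 8 - 15*r
-Y(-3, H(-3)) + (3*(12 - 8))*(-380) = -(8 - 15*(-3)) + (3*(12 - 8))*(-380) = -(8 + 45) + (3*4)*(-380) = -1*53 + 12*(-380) = -53 - 4560 = -4613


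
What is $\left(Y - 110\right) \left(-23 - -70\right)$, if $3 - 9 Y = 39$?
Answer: $-5358$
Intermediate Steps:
$Y = -4$ ($Y = \frac{1}{3} - \frac{13}{3} = -4$)
$\left(Y - 110\right) \left(-23 - -70\right) = \left(-4 - 110\right) \left(-23 - -70\right) = - 114 \left(-23 + 70\right) = \left(-114\right) 47 = -5358$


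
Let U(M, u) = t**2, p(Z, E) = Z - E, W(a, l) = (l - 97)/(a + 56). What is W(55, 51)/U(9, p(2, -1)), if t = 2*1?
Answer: -23/222 ≈ -0.10360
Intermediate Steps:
t = 2
W(a, l) = (-97 + l)/(56 + a)
U(M, u) = 4 (U(M, u) = 2**2 = 4)
W(55, 51)/U(9, p(2, -1)) = ((-97 + 51)/(56 + 55))/4 = (-46/111)*(1/4) = ((1/111)*(-46))*(1/4) = -46/111*1/4 = -23/222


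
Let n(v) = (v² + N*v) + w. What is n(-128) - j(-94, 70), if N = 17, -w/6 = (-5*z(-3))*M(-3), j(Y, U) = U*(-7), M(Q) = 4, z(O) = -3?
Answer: 14338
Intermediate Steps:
j(Y, U) = -7*U
w = -360 (w = -6*(-5*(-3))*4 = -90*4 = -6*60 = -360)
n(v) = -360 + v² + 17*v (n(v) = (v² + 17*v) - 360 = -360 + v² + 17*v)
n(-128) - j(-94, 70) = (-360 + (-128)² + 17*(-128)) - (-7)*70 = (-360 + 16384 - 2176) - 1*(-490) = 13848 + 490 = 14338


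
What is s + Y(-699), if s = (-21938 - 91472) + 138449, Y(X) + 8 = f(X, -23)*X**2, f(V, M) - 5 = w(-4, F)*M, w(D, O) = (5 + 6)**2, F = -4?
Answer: -1357308547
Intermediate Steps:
w(D, O) = 121 (w(D, O) = 11**2 = 121)
f(V, M) = 5 + 121*M
Y(X) = -8 - 2778*X**2 (Y(X) = -8 + (5 + 121*(-23))*X**2 = -8 + (5 - 2783)*X**2 = -8 - 2778*X**2)
s = 25039 (s = -113410 + 138449 = 25039)
s + Y(-699) = 25039 + (-8 - 2778*(-699)**2) = 25039 + (-8 - 2778*488601) = 25039 + (-8 - 1357333578) = 25039 - 1357333586 = -1357308547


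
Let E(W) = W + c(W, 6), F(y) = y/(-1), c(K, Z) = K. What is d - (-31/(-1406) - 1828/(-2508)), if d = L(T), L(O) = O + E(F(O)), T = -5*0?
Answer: -34841/46398 ≈ -0.75092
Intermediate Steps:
F(y) = -y (F(y) = y*(-1) = -y)
T = 0
E(W) = 2*W (E(W) = W + W = 2*W)
L(O) = -O (L(O) = O + 2*(-O) = O - 2*O = -O)
d = 0 (d = -1*0 = 0)
d - (-31/(-1406) - 1828/(-2508)) = 0 - (-31/(-1406) - 1828/(-2508)) = 0 - (-31*(-1/1406) - 1828*(-1/2508)) = 0 - (31/1406 + 457/627) = 0 - 1*34841/46398 = 0 - 34841/46398 = -34841/46398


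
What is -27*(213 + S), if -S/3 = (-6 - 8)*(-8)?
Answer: 3321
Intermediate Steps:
S = -336 (S = -3*(-6 - 8)*(-8) = -(-42)*(-8) = -3*112 = -336)
-27*(213 + S) = -27*(213 - 336) = -27*(-123) = 3321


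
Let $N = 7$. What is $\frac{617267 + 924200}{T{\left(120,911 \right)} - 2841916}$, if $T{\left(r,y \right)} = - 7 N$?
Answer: $- \frac{1541467}{2841965} \approx -0.54239$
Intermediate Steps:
$T{\left(r,y \right)} = -49$ ($T{\left(r,y \right)} = \left(-7\right) 7 = -49$)
$\frac{617267 + 924200}{T{\left(120,911 \right)} - 2841916} = \frac{617267 + 924200}{-49 - 2841916} = \frac{1541467}{-2841965} = 1541467 \left(- \frac{1}{2841965}\right) = - \frac{1541467}{2841965}$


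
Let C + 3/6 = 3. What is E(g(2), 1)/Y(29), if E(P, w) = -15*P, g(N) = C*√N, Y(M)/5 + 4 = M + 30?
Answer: -3*√2/22 ≈ -0.19285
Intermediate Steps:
C = 5/2 (C = -½ + 3 = 5/2 ≈ 2.5000)
Y(M) = 130 + 5*M (Y(M) = -20 + 5*(M + 30) = -20 + 5*(30 + M) = -20 + (150 + 5*M) = 130 + 5*M)
g(N) = 5*√N/2
E(g(2), 1)/Y(29) = (-75*√2/2)/(130 + 5*29) = (-75*√2/2)/(130 + 145) = -75*√2/2/275 = -75*√2/2*(1/275) = -3*√2/22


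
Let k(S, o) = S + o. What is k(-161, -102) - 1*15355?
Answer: -15618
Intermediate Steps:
k(-161, -102) - 1*15355 = (-161 - 102) - 1*15355 = -263 - 15355 = -15618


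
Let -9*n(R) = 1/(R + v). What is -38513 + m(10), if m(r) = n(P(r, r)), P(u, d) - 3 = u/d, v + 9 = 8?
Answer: -1039852/27 ≈ -38513.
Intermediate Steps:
v = -1 (v = -9 + 8 = -1)
P(u, d) = 3 + u/d
n(R) = -1/(9*(-1 + R)) (n(R) = -1/(9*(R - 1)) = -1/(9*(-1 + R)))
m(r) = -1/27 (m(r) = -1/(-9 + 9*(3 + r/r)) = -1/(-9 + 9*(3 + 1)) = -1/(-9 + 9*4) = -1/(-9 + 36) = -1/27)
-38513 + m(10) = -38513 - 1/27 = -1039852/27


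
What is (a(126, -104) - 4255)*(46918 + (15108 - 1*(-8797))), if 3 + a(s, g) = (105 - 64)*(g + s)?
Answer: -237681988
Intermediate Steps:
a(s, g) = -3 + 41*g + 41*s (a(s, g) = -3 + (105 - 64)*(g + s) = -3 + 41*(g + s) = -3 + (41*g + 41*s) = -3 + 41*g + 41*s)
(a(126, -104) - 4255)*(46918 + (15108 - 1*(-8797))) = ((-3 + 41*(-104) + 41*126) - 4255)*(46918 + (15108 - 1*(-8797))) = ((-3 - 4264 + 5166) - 4255)*(46918 + (15108 + 8797)) = (899 - 4255)*(46918 + 23905) = -3356*70823 = -237681988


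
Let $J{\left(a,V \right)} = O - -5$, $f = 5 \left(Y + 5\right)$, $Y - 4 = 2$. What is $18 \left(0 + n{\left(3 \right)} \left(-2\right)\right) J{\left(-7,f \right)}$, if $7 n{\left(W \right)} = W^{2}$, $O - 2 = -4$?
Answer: $- \frac{972}{7} \approx -138.86$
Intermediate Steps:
$Y = 6$ ($Y = 4 + 2 = 6$)
$O = -2$ ($O = 2 - 4 = -2$)
$f = 55$ ($f = 5 \left(6 + 5\right) = 5 \cdot 11 = 55$)
$J{\left(a,V \right)} = 3$ ($J{\left(a,V \right)} = -2 - -5 = -2 + 5 = 3$)
$n{\left(W \right)} = \frac{W^{2}}{7}$
$18 \left(0 + n{\left(3 \right)} \left(-2\right)\right) J{\left(-7,f \right)} = 18 \left(0 + \frac{3^{2}}{7} \left(-2\right)\right) 3 = 18 \left(0 + \frac{1}{7} \cdot 9 \left(-2\right)\right) 3 = 18 \left(0 + \frac{9}{7} \left(-2\right)\right) 3 = 18 \left(0 - \frac{18}{7}\right) 3 = 18 \left(- \frac{18}{7}\right) 3 = \left(- \frac{324}{7}\right) 3 = - \frac{972}{7}$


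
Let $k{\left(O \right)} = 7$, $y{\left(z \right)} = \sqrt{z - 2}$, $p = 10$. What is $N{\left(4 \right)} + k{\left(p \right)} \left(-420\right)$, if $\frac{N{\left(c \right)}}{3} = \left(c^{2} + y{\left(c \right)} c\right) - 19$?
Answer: $-2949 + 12 \sqrt{2} \approx -2932.0$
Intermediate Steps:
$y{\left(z \right)} = \sqrt{-2 + z}$
$N{\left(c \right)} = -57 + 3 c^{2} + 3 c \sqrt{-2 + c}$ ($N{\left(c \right)} = 3 \left(\left(c^{2} + \sqrt{-2 + c} c\right) - 19\right) = 3 \left(\left(c^{2} + c \sqrt{-2 + c}\right) - 19\right) = 3 \left(-19 + c^{2} + c \sqrt{-2 + c}\right) = -57 + 3 c^{2} + 3 c \sqrt{-2 + c}$)
$N{\left(4 \right)} + k{\left(p \right)} \left(-420\right) = \left(-57 + 3 \cdot 4^{2} + 3 \cdot 4 \sqrt{-2 + 4}\right) + 7 \left(-420\right) = \left(-57 + 3 \cdot 16 + 3 \cdot 4 \sqrt{2}\right) - 2940 = \left(-57 + 48 + 12 \sqrt{2}\right) - 2940 = \left(-9 + 12 \sqrt{2}\right) - 2940 = -2949 + 12 \sqrt{2}$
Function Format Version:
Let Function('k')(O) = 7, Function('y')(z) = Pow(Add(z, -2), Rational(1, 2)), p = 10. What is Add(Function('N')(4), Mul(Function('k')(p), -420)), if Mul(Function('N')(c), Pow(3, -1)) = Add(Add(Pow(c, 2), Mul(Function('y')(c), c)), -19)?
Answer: Add(-2949, Mul(12, Pow(2, Rational(1, 2)))) ≈ -2932.0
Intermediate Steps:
Function('y')(z) = Pow(Add(-2, z), Rational(1, 2))
Function('N')(c) = Add(-57, Mul(3, Pow(c, 2)), Mul(3, c, Pow(Add(-2, c), Rational(1, 2)))) (Function('N')(c) = Mul(3, Add(Add(Pow(c, 2), Mul(Pow(Add(-2, c), Rational(1, 2)), c)), -19)) = Mul(3, Add(Add(Pow(c, 2), Mul(c, Pow(Add(-2, c), Rational(1, 2)))), -19)) = Mul(3, Add(-19, Pow(c, 2), Mul(c, Pow(Add(-2, c), Rational(1, 2))))) = Add(-57, Mul(3, Pow(c, 2)), Mul(3, c, Pow(Add(-2, c), Rational(1, 2)))))
Add(Function('N')(4), Mul(Function('k')(p), -420)) = Add(Add(-57, Mul(3, Pow(4, 2)), Mul(3, 4, Pow(Add(-2, 4), Rational(1, 2)))), Mul(7, -420)) = Add(Add(-57, Mul(3, 16), Mul(3, 4, Pow(2, Rational(1, 2)))), -2940) = Add(Add(-57, 48, Mul(12, Pow(2, Rational(1, 2)))), -2940) = Add(Add(-9, Mul(12, Pow(2, Rational(1, 2)))), -2940) = Add(-2949, Mul(12, Pow(2, Rational(1, 2))))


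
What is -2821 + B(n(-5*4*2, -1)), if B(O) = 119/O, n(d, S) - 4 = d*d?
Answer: -4524765/1604 ≈ -2820.9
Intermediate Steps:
n(d, S) = 4 + d² (n(d, S) = 4 + d*d = 4 + d²)
-2821 + B(n(-5*4*2, -1)) = -2821 + 119/(4 + (-5*4*2)²) = -2821 + 119/(4 + (-20*2)²) = -2821 + 119/(4 + (-40)²) = -2821 + 119/(4 + 1600) = -2821 + 119/1604 = -4524765/1604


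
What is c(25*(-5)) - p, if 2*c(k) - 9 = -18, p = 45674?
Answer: -91357/2 ≈ -45679.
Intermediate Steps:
c(k) = -9/2 (c(k) = 9/2 + (½)*(-18) = 9/2 - 9 = -9/2)
c(25*(-5)) - p = -9/2 - 1*45674 = -9/2 - 45674 = -91357/2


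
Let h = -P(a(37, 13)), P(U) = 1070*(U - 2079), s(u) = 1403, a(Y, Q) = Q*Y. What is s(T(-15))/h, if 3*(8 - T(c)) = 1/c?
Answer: 1403/1709860 ≈ 0.00082054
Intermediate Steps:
T(c) = 8 - 1/(3*c)
P(U) = -2224530 + 1070*U (P(U) = 1070*(-2079 + U) = -2224530 + 1070*U)
h = 1709860 (h = -(-2224530 + 1070*(13*37)) = -(-2224530 + 1070*481) = -(-2224530 + 514670) = -1*(-1709860) = 1709860)
s(T(-15))/h = 1403/1709860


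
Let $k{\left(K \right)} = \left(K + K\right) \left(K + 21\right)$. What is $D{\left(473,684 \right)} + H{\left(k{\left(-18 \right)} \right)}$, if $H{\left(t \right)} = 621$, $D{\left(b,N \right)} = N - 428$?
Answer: $877$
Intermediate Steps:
$k{\left(K \right)} = 2 K \left(21 + K\right)$
$D{\left(b,N \right)} = -428 + N$
$D{\left(473,684 \right)} + H{\left(k{\left(-18 \right)} \right)} = \left(-428 + 684\right) + 621 = 256 + 621 = 877$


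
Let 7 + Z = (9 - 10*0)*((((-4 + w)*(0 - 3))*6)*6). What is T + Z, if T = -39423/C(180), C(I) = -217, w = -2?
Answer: 1303448/217 ≈ 6006.7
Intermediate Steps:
T = 39423/217 (T = -39423/(-217) = -39423*(-1/217) = 39423/217 ≈ 181.67)
Z = 5825 (Z = -7 + (9 - 10*0)*((((-4 - 2)*(0 - 3))*6)*6) = -7 + (9 + 0)*((-6*(-3)*6)*6) = -7 + 9*((18*6)*6) = -7 + 9*(108*6) = -7 + 9*648 = -7 + 5832 = 5825)
T + Z = 39423/217 + 5825 = 1303448/217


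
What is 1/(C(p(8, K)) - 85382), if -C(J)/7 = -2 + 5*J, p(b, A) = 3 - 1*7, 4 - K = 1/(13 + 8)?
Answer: -1/85228 ≈ -1.1733e-5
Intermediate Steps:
K = 83/21 (K = 4 - 1/(13 + 8) = 4 - 1/21 = 83/21 ≈ 3.9524)
p(b, A) = -4 (p(b, A) = 3 - 7 = -4)
C(J) = 14 - 35*J (C(J) = -7*(-2 + 5*J) = 14 - 35*J)
1/(C(p(8, K)) - 85382) = 1/((14 - 35*(-4)) - 85382) = 1/((14 + 140) - 85382) = 1/(154 - 85382) = 1/(-85228) = -1/85228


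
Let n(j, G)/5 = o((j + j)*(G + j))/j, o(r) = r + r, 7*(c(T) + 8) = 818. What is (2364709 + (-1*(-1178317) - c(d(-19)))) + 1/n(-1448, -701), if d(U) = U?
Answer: 21753511257/6140 ≈ 3.5429e+6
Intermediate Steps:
c(T) = 762/7 (c(T) = -8 + (⅐)*818 = -8 + 818/7 = 762/7)
o(r) = 2*r
n(j, G) = 20*G + 20*j (n(j, G) = 5*((2*((j + j)*(G + j)))/j) = 5*((2*((2*j)*(G + j)))/j) = 5*((2*(2*j*(G + j)))/j) = 5*((4*j*(G + j))/j) = 5*(4*G + 4*j) = 20*G + 20*j)
(2364709 + (-1*(-1178317) - c(d(-19)))) + 1/n(-1448, -701) = (2364709 + (-1*(-1178317) - 1*762/7)) + 1/(20*(-701) + 20*(-1448)) = (2364709 + (1178317 - 762/7)) + 1/(-14020 - 28960) = (2364709 + 8247457/7) + 1/(-42980) = 24800420/7 - 1/42980 = 21753511257/6140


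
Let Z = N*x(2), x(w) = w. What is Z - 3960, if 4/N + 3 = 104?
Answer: -399952/101 ≈ -3959.9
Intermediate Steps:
N = 4/101 (N = 4/(-3 + 104) = 4/101 ≈ 0.039604)
Z = 8/101 (Z = (4/101)*2 = 8/101 ≈ 0.079208)
Z - 3960 = 8/101 - 3960 = -399952/101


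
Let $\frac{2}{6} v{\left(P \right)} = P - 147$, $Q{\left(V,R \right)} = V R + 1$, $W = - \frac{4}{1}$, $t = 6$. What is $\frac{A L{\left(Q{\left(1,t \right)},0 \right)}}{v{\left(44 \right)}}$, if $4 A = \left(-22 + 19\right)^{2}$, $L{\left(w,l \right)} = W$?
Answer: $\frac{3}{103} \approx 0.029126$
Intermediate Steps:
$W = -4$ ($W = \left(-4\right) 1 = -4$)
$Q{\left(V,R \right)} = 1 + R V$ ($Q{\left(V,R \right)} = R V + 1 = 1 + R V$)
$L{\left(w,l \right)} = -4$
$v{\left(P \right)} = -441 + 3 P$ ($v{\left(P \right)} = 3 \left(P - 147\right) = 3 \left(-147 + P\right) = -441 + 3 P$)
$A = \frac{9}{4}$ ($A = \frac{\left(-22 + 19\right)^{2}}{4} = \frac{\left(-3\right)^{2}}{4} = \frac{1}{4} \cdot 9 = \frac{9}{4} \approx 2.25$)
$\frac{A L{\left(Q{\left(1,t \right)},0 \right)}}{v{\left(44 \right)}} = \frac{\frac{9}{4} \left(-4\right)}{-441 + 3 \cdot 44} = - \frac{9}{-441 + 132} = - \frac{9}{-309} = \left(-9\right) \left(- \frac{1}{309}\right) = \frac{3}{103}$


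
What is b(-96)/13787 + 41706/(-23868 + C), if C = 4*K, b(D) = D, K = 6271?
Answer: 287441943/8382496 ≈ 34.291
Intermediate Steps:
C = 25084 (C = 4*6271 = 25084)
b(-96)/13787 + 41706/(-23868 + C) = -96/13787 + 41706/(-23868 + 25084) = -96*1/13787 + 41706/1216 = -96/13787 + 41706*(1/1216) = -96/13787 + 20853/608 = 287441943/8382496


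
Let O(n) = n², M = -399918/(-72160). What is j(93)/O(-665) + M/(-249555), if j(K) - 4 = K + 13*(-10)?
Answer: -5140760453/53090257497200 ≈ -9.6831e-5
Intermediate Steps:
M = 199959/36080 (M = -399918*(-1/72160) = 199959/36080 ≈ 5.5421)
j(K) = -126 + K (j(K) = 4 + (K + 13*(-10)) = 4 + (K - 130) = 4 + (-130 + K) = -126 + K)
j(93)/O(-665) + M/(-249555) = (-126 + 93)/((-665)²) + (199959/36080)/(-249555) = -33/442225 + (199959/36080)*(-1/249555) = -33*1/442225 - 66653/3001314800 = -33/442225 - 66653/3001314800 = -5140760453/53090257497200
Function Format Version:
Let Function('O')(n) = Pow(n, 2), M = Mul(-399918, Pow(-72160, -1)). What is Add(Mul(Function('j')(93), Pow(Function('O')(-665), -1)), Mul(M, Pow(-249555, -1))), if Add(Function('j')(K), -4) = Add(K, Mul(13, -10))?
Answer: Rational(-5140760453, 53090257497200) ≈ -9.6831e-5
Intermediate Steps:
M = Rational(199959, 36080) (M = Mul(-399918, Rational(-1, 72160)) = Rational(199959, 36080) ≈ 5.5421)
Function('j')(K) = Add(-126, K) (Function('j')(K) = Add(4, Add(K, Mul(13, -10))) = Add(4, Add(K, -130)) = Add(4, Add(-130, K)) = Add(-126, K))
Add(Mul(Function('j')(93), Pow(Function('O')(-665), -1)), Mul(M, Pow(-249555, -1))) = Add(Mul(Add(-126, 93), Pow(Pow(-665, 2), -1)), Mul(Rational(199959, 36080), Pow(-249555, -1))) = Add(Mul(-33, Pow(442225, -1)), Mul(Rational(199959, 36080), Rational(-1, 249555))) = Add(Mul(-33, Rational(1, 442225)), Rational(-66653, 3001314800)) = Add(Rational(-33, 442225), Rational(-66653, 3001314800)) = Rational(-5140760453, 53090257497200)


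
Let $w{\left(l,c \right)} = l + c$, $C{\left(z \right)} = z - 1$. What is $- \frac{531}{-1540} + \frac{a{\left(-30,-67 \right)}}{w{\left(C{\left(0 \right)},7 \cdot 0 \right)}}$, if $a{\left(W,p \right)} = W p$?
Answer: $- \frac{3094869}{1540} \approx -2009.7$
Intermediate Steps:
$C{\left(z \right)} = -1 + z$ ($C{\left(z \right)} = z - 1 = -1 + z$)
$w{\left(l,c \right)} = c + l$
$- \frac{531}{-1540} + \frac{a{\left(-30,-67 \right)}}{w{\left(C{\left(0 \right)},7 \cdot 0 \right)}} = - \frac{531}{-1540} + \frac{\left(-30\right) \left(-67\right)}{7 \cdot 0 + \left(-1 + 0\right)} = \left(-531\right) \left(- \frac{1}{1540}\right) + \frac{2010}{0 - 1} = \frac{531}{1540} + \frac{2010}{-1} = \frac{531}{1540} + 2010 \left(-1\right) = \frac{531}{1540} - 2010 = - \frac{3094869}{1540}$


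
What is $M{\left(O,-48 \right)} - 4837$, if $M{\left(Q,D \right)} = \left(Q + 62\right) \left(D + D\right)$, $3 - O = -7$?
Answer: $-11749$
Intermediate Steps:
$O = 10$ ($O = 3 - -7 = 3 + 7 = 10$)
$M{\left(Q,D \right)} = 2 D \left(62 + Q\right)$ ($M{\left(Q,D \right)} = \left(62 + Q\right) 2 D = 2 D \left(62 + Q\right)$)
$M{\left(O,-48 \right)} - 4837 = 2 \left(-48\right) \left(62 + 10\right) - 4837 = 2 \left(-48\right) 72 - 4837 = -6912 - 4837 = -11749$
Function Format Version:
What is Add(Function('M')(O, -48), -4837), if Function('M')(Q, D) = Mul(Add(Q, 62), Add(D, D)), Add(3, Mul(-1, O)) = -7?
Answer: -11749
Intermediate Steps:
O = 10 (O = Add(3, Mul(-1, -7)) = Add(3, 7) = 10)
Function('M')(Q, D) = Mul(2, D, Add(62, Q)) (Function('M')(Q, D) = Mul(Add(62, Q), Mul(2, D)) = Mul(2, D, Add(62, Q)))
Add(Function('M')(O, -48), -4837) = Add(Mul(2, -48, Add(62, 10)), -4837) = Add(Mul(2, -48, 72), -4837) = Add(-6912, -4837) = -11749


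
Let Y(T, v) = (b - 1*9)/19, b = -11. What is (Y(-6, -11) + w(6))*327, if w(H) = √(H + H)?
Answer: -6540/19 + 654*√3 ≈ 788.55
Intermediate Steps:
w(H) = √2*√H (w(H) = √(2*H) = √2*√H)
Y(T, v) = -20/19 (Y(T, v) = (-11 - 1*9)/19 = (-11 - 9)*(1/19) = -20*1/19 = -20/19)
(Y(-6, -11) + w(6))*327 = (-20/19 + √2*√6)*327 = (-20/19 + 2*√3)*327 = -6540/19 + 654*√3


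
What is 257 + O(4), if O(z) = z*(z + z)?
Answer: 289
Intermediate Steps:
O(z) = 2*z² (O(z) = z*(2*z) = 2*z²)
257 + O(4) = 257 + 2*4² = 257 + 2*16 = 257 + 32 = 289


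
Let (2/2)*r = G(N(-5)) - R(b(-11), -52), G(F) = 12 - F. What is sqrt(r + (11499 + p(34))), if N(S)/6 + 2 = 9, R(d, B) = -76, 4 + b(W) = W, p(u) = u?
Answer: sqrt(11579) ≈ 107.61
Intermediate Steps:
b(W) = -4 + W
N(S) = 42 (N(S) = -12 + 6*9 = -12 + 54 = 42)
r = 46 (r = (12 - 1*42) - 1*(-76) = (12 - 42) + 76 = -30 + 76 = 46)
sqrt(r + (11499 + p(34))) = sqrt(46 + (11499 + 34)) = sqrt(46 + 11533) = sqrt(11579)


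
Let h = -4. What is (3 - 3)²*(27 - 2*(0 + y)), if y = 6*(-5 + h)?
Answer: 0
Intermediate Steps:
y = -54 (y = 6*(-5 - 4) = 6*(-9) = -54)
(3 - 3)²*(27 - 2*(0 + y)) = (3 - 3)²*(27 - 2*(0 - 54)) = 0²*(27 - 2*(-54)) = 0*(27 + 108) = 0*135 = 0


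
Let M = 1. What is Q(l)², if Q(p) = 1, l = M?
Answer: 1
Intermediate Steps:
l = 1
Q(l)² = 1² = 1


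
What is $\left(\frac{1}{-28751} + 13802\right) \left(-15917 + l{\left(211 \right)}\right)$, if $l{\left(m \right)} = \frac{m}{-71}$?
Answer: $- \frac{448534259303718}{2041321} \approx -2.1973 \cdot 10^{8}$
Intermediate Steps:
$l{\left(m \right)} = - \frac{m}{71}$ ($l{\left(m \right)} = m \left(- \frac{1}{71}\right) = - \frac{m}{71}$)
$\left(\frac{1}{-28751} + 13802\right) \left(-15917 + l{\left(211 \right)}\right) = \left(\frac{1}{-28751} + 13802\right) \left(-15917 - \frac{211}{71}\right) = \left(- \frac{1}{28751} + 13802\right) \left(-15917 - \frac{211}{71}\right) = \frac{396821301}{28751} \left(- \frac{1130318}{71}\right) = - \frac{448534259303718}{2041321}$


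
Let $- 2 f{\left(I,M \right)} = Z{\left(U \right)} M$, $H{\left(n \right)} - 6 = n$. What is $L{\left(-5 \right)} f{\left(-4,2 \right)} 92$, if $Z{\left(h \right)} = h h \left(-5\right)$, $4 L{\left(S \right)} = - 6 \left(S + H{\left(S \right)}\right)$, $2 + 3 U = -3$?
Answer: $\frac{23000}{3} \approx 7666.7$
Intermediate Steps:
$U = - \frac{5}{3}$ ($U = - \frac{2}{3} + \frac{1}{3} \left(-3\right) = - \frac{2}{3} - 1 = - \frac{5}{3} \approx -1.6667$)
$H{\left(n \right)} = 6 + n$
$L{\left(S \right)} = -9 - 3 S$ ($L{\left(S \right)} = \frac{\left(-6\right) \left(S + \left(6 + S\right)\right)}{4} = \frac{\left(-6\right) \left(6 + 2 S\right)}{4} = \frac{-36 - 12 S}{4} = -9 - 3 S$)
$Z{\left(h \right)} = - 5 h^{2}$ ($Z{\left(h \right)} = h^{2} \left(-5\right) = - 5 h^{2}$)
$f{\left(I,M \right)} = \frac{125 M}{18}$ ($f{\left(I,M \right)} = - \frac{- 5 \left(- \frac{5}{3}\right)^{2} M}{2} = - \frac{\left(-5\right) \frac{25}{9} M}{2} = - \frac{\left(- \frac{125}{9}\right) M}{2} = \frac{125 M}{18}$)
$L{\left(-5 \right)} f{\left(-4,2 \right)} 92 = \left(-9 - -15\right) \frac{125}{18} \cdot 2 \cdot 92 = \left(-9 + 15\right) \frac{125}{9} \cdot 92 = 6 \cdot \frac{125}{9} \cdot 92 = \frac{250}{3} \cdot 92 = \frac{23000}{3}$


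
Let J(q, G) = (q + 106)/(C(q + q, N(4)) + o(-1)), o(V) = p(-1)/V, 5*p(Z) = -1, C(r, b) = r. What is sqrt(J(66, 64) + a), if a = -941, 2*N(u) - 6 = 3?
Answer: I*sqrt(410574201)/661 ≈ 30.655*I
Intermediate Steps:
N(u) = 9/2 (N(u) = 3 + (1/2)*3 = 3 + 3/2 = 9/2)
p(Z) = -1/5 (p(Z) = (1/5)*(-1) = -1/5)
o(V) = -1/(5*V)
J(q, G) = (106 + q)/(1/5 + 2*q) (J(q, G) = (q + 106)/((q + q) - 1/5/(-1)) = (106 + q)/(2*q - 1/5*(-1)) = (106 + q)/(2*q + 1/5) = (106 + q)/(1/5 + 2*q))
sqrt(J(66, 64) + a) = sqrt(5*(106 + 66)/(1 + 10*66) - 941) = sqrt(5*172/(1 + 660) - 941) = sqrt(5*172/661 - 941) = sqrt(5*(1/661)*172 - 941) = sqrt(860/661 - 941) = sqrt(-621141/661) = I*sqrt(410574201)/661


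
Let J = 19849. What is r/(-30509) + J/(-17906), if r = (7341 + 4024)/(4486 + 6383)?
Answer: -6582177971219/5937671159826 ≈ -1.1085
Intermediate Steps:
r = 11365/10869 ≈ 1.0456
r/(-30509) + J/(-17906) = (11365/10869)/(-30509) + 19849/(-17906) = (11365/10869)*(-1/30509) + 19849*(-1/17906) = -11365/331602321 - 19849/17906 = -6582177971219/5937671159826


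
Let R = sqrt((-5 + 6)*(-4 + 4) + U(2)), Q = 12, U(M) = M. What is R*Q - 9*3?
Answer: -27 + 12*sqrt(2) ≈ -10.029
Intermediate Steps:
R = sqrt(2) (R = sqrt((-5 + 6)*(-4 + 4) + 2) = sqrt(1*0 + 2) = sqrt(0 + 2) = sqrt(2) ≈ 1.4142)
R*Q - 9*3 = sqrt(2)*12 - 9*3 = 12*sqrt(2) - 3*9 = 12*sqrt(2) - 27 = -27 + 12*sqrt(2)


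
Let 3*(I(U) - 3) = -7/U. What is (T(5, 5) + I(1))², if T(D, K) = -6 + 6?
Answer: 4/9 ≈ 0.44444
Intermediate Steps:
T(D, K) = 0
I(U) = 3 - 7/(3*U) (I(U) = 3 + (-7/U)/3 = 3 - 7/(3*U))
(T(5, 5) + I(1))² = (0 + (3 - 7/3/1))² = (0 + (3 - 7/3*1))² = (0 + (3 - 7/3))² = (0 + ⅔)² = (⅔)² = 4/9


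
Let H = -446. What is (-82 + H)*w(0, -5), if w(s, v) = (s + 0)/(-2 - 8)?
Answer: 0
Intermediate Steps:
w(s, v) = -s/10 (w(s, v) = s/(-10) = s*(-⅒) = -s/10)
(-82 + H)*w(0, -5) = (-82 - 446)*(-⅒*0) = -528*0 = 0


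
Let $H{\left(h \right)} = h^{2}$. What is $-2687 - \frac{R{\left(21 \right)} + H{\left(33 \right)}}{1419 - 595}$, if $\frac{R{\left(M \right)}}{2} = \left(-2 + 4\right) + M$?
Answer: $- \frac{2215223}{824} \approx -2688.4$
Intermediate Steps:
$R{\left(M \right)} = 4 + 2 M$ ($R{\left(M \right)} = 2 \left(\left(-2 + 4\right) + M\right) = 2 \left(2 + M\right) = 4 + 2 M$)
$-2687 - \frac{R{\left(21 \right)} + H{\left(33 \right)}}{1419 - 595} = -2687 - \frac{\left(4 + 2 \cdot 21\right) + 33^{2}}{1419 - 595} = -2687 - \frac{\left(4 + 42\right) + 1089}{824} = -2687 - \left(46 + 1089\right) \frac{1}{824} = -2687 - 1135 \cdot \frac{1}{824} = -2687 - \frac{1135}{824} = - \frac{2215223}{824}$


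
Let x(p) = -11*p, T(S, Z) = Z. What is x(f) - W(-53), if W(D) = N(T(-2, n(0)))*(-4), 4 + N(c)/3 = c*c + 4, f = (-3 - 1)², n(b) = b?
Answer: -176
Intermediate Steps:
f = 16 (f = (-4)² = 16)
N(c) = 3*c² (N(c) = -12 + 3*(c*c + 4) = -12 + 3*(c² + 4) = -12 + 3*(4 + c²) = -12 + (12 + 3*c²) = 3*c²)
W(D) = 0 (W(D) = (3*0²)*(-4) = (3*0)*(-4) = 0*(-4) = 0)
x(f) - W(-53) = -11*16 - 1*0 = -176 + 0 = -176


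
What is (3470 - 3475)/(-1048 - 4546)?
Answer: 5/5594 ≈ 0.00089381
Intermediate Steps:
(3470 - 3475)/(-1048 - 4546) = -5/(-5594) = -5*(-1/5594) = 5/5594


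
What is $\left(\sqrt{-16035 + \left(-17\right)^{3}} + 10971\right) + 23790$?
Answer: $34761 + 2 i \sqrt{5237} \approx 34761.0 + 144.73 i$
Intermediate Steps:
$\left(\sqrt{-16035 + \left(-17\right)^{3}} + 10971\right) + 23790 = \left(\sqrt{-16035 - 4913} + 10971\right) + 23790 = \left(\sqrt{-20948} + 10971\right) + 23790 = \left(2 i \sqrt{5237} + 10971\right) + 23790 = \left(10971 + 2 i \sqrt{5237}\right) + 23790 = 34761 + 2 i \sqrt{5237}$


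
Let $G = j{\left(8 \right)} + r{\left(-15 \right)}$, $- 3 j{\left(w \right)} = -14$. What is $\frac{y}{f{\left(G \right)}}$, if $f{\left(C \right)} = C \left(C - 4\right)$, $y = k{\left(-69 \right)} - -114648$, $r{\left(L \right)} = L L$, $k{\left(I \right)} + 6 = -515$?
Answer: $\frac{79011}{35881} \approx 2.202$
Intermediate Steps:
$j{\left(w \right)} = \frac{14}{3}$ ($j{\left(w \right)} = \left(- \frac{1}{3}\right) \left(-14\right) = \frac{14}{3}$)
$k{\left(I \right)} = -521$ ($k{\left(I \right)} = -6 - 515 = -521$)
$r{\left(L \right)} = L^{2}$
$G = \frac{689}{3}$ ($G = \frac{14}{3} + \left(-15\right)^{2} = \frac{14}{3} + 225 = \frac{689}{3} \approx 229.67$)
$y = 114127$ ($y = -521 - -114648 = -521 + 114648 = 114127$)
$f{\left(C \right)} = C \left(-4 + C\right)$
$\frac{y}{f{\left(G \right)}} = \frac{114127}{\frac{689}{3} \left(-4 + \frac{689}{3}\right)} = \frac{114127}{\frac{689}{3} \cdot \frac{677}{3}} = \frac{114127}{\frac{466453}{9}} = 114127 \cdot \frac{9}{466453} = \frac{79011}{35881}$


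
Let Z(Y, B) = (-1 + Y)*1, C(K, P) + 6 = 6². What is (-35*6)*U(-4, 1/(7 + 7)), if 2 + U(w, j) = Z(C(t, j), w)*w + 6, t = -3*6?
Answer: 23520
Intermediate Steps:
t = -18
C(K, P) = 30 (C(K, P) = -6 + 6² = -6 + 36 = 30)
Z(Y, B) = -1 + Y
U(w, j) = 4 + 29*w (U(w, j) = -2 + ((-1 + 30)*w + 6) = -2 + (29*w + 6) = -2 + (6 + 29*w) = 4 + 29*w)
(-35*6)*U(-4, 1/(7 + 7)) = (-35*6)*(4 + 29*(-4)) = -210*(4 - 116) = -210*(-112) = 23520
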